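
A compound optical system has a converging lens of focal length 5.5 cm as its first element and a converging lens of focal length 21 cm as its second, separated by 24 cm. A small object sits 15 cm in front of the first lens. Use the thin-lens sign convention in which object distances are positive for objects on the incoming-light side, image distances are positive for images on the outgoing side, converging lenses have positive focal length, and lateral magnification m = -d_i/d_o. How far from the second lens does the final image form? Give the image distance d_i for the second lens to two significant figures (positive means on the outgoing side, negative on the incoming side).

-57 cm

Applying the thin-lens equation to the first lens, 1/5.5 = 1/15 + 1/d_i1, which gives d_i1 = 8.684 cm.
The intermediate image is 8.684 cm to the right of lens 1, so d_o2 = L - d_i1 = 24 - 8.684 = 15.316 cm.
Applying the thin-lens equation again with f_2 = 21 cm and d_o2 = 15.316 cm gives d_i2 = -56.583 cm.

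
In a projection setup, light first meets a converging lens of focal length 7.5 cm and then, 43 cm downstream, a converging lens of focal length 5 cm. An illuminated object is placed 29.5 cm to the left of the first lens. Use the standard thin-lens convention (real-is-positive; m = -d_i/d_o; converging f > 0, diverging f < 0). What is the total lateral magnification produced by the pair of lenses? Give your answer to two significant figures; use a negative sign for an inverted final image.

0.061

First lens: d_i1 = 1/(1/7.5 - 1/29.5) = 10.057 cm.
m_1 = -(10.057)/29.5 = -0.3409.
That image sits 32.943 cm in front of the second lens, so d_o2 = 32.943 cm.
Second lens: d_i2 = 1/(1/5 - 1/(32.943)) = 5.895 cm.
m_2 = -(5.895)/(32.943) = -0.1789.
Overall magnification: m = m_1 m_2 = 0.0610.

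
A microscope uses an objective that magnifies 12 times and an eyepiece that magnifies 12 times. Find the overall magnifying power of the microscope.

144

The overall magnification of a compound microscope is the product of the objective and eyepiece magnifications:
M = M_obj x M_eye = 12 x 12 = 144.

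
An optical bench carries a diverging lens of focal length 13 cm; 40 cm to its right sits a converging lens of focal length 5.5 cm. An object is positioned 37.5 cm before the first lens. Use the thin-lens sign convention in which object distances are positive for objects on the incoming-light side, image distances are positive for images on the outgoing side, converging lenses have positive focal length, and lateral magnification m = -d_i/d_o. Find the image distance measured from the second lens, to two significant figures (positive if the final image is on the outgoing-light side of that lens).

Applying the thin-lens equation to the first lens, 1/(-13) = 1/37.5 + 1/d_i1, which gives d_i1 = -9.653 cm.
The intermediate image is virtual, 9.653 cm to the left of lens 1, so d_o2 = L - d_i1 = 40 - (-9.653) = 49.653 cm.
Applying the thin-lens equation again with f_2 = 5.5 cm and d_o2 = 49.653 cm gives d_i2 = 6.185 cm.

6.2 cm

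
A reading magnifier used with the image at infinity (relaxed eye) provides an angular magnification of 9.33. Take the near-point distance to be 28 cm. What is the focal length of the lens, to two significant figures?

For the image at infinity, M = D/f.
f = D/M = 28/9.33 = 3.001 cm.

3.0 cm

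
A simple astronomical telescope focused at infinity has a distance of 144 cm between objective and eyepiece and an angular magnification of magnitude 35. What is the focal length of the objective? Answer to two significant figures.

140 cm

In normal adjustment the tube length equals f_obj + f_eye and |M| = f_obj/f_eye.
So f_obj = 35 f_eye and 35 f_eye + f_eye = 144 cm, giving f_eye = 144/36 = 4.000 cm and f_obj = 140.000 cm.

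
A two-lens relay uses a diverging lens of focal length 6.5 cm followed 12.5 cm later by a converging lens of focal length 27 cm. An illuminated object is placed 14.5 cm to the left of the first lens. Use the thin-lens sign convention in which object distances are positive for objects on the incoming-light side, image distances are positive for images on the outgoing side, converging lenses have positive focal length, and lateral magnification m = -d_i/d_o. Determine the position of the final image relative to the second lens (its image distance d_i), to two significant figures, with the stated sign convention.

Applying the thin-lens equation to the first lens, 1/(-6.5) = 1/14.5 + 1/d_i1, which gives d_i1 = -4.488 cm.
With d_i1 < 0 the first image is virtual and lies on the object side; the object distance for lens 2 is d_o2 = 12.5 - (-4.488) = 16.988 cm.
Applying the thin-lens equation again with f_2 = 27 cm and d_o2 = 16.988 cm gives d_i2 = -45.813 cm.

-46 cm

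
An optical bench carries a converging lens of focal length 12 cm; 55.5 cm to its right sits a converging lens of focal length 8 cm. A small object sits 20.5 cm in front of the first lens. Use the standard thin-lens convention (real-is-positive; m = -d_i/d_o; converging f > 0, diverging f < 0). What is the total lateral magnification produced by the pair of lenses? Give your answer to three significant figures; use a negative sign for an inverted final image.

Lens 1: 1/d_i1 = 1/f_1 - 1/d_o1 = 1/12 - 1/20.5 = 0.03455 cm^-1, so d_i1 = 28.941 cm.
m_1 = -(28.941)/20.5 = -1.4118.
Object distance for lens 2: d_o2 = 55.5 - 28.941 = 26.559 cm.
Lens 2: 1/d_i2 = 1/f_2 - 1/d_o2 = 1/8 - 1/(26.559) = 0.08735 cm^-1, so d_i2 = 11.448 cm.
m_2 = -(11.448)/(26.559) = -0.4311.
The system's lateral magnification is m_1 m_2 = (-1.4118)(-0.4311) = 0.6086.

0.609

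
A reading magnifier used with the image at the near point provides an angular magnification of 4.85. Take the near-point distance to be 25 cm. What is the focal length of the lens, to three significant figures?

For the image at the near point, M = 1 + D/f.
f = D/(M - 1) = 25/(4.85 - 1) = 6.494 cm.

6.49 cm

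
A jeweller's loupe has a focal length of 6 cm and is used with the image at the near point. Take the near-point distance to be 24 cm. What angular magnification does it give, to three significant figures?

M = 1 + D/f = 1 + 24/6 = 5.000.

5.00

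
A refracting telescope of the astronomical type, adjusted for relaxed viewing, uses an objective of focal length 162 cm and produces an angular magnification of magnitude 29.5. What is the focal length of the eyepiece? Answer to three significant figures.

5.49 cm

|M| = f_obj/f_eye, so f_eye = f_obj/|M| = 162/29.5 = 5.492 cm.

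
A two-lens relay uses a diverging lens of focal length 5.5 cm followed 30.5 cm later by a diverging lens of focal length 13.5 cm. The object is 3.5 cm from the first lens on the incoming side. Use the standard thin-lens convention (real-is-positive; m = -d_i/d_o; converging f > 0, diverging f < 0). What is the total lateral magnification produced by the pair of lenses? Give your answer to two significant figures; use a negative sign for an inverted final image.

0.18

Applying the thin-lens equation to the first lens, 1/(-5.5) = 1/3.5 + 1/d_i1, which gives d_i1 = -2.139 cm.
Its lateral magnification is m_1 = -d_i1/d_o1 = -(-2.139)/3.5 = 0.6111.
The intermediate image is virtual, 2.139 cm to the left of lens 1, so d_o2 = L - d_i1 = 30.5 - (-2.139) = 32.639 cm.
Applying the thin-lens equation again with f_2 = -13.5 cm and d_o2 = 32.639 cm gives d_i2 = -9.550 cm.
m_2 = -(-9.550)/(32.639) = 0.2926.
Overall magnification: m = m_1 m_2 = 0.1788.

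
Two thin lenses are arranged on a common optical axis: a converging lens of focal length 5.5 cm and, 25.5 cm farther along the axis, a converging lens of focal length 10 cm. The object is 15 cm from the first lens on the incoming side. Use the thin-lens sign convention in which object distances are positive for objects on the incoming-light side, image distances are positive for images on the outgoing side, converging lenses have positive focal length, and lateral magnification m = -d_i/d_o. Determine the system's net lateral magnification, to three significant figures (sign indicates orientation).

0.849

First lens: d_i1 = 1/(1/5.5 - 1/15) = 8.684 cm.
m_1 = -(8.684)/15 = -0.5789.
The intermediate image is 8.684 cm to the right of lens 1, so d_o2 = L - d_i1 = 25.5 - 8.684 = 16.816 cm.
Second lens: d_i2 = 1/(1/10 - 1/(16.816)) = 24.672 cm.
m_2 = -(24.672)/(16.816) = -1.4672.
The system's lateral magnification is m_1 m_2 = (-0.5789)(-1.4672) = 0.8494.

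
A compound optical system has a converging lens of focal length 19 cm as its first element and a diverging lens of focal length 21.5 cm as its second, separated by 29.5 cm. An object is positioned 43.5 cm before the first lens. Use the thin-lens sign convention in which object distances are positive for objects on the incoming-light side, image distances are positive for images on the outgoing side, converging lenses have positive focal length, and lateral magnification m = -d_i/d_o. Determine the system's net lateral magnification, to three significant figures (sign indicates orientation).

Applying the thin-lens equation to the first lens, 1/19 = 1/43.5 + 1/d_i1, which gives d_i1 = 33.735 cm.
Its lateral magnification is m_1 = -d_i1/d_o1 = -(33.735)/43.5 = -0.7755.
Since 33.735 cm > 29.5 cm, the first image lies past the second lens and serves as a virtual object: d_o2 = L - d_i1 = -4.235 cm.
Applying the thin-lens equation again with f_2 = -21.5 cm and d_o2 = -4.235 cm gives d_i2 = 5.273 cm.
m_2 = -(5.273)/(-4.235) = 1.2453.
Total m = m_1 x m_2 = (-0.7755)(1.2453) = -0.9657.

-0.966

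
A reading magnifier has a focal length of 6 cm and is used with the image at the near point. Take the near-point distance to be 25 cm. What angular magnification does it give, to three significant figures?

5.17

M = 1 + D/f = 1 + 25/6 = 5.167.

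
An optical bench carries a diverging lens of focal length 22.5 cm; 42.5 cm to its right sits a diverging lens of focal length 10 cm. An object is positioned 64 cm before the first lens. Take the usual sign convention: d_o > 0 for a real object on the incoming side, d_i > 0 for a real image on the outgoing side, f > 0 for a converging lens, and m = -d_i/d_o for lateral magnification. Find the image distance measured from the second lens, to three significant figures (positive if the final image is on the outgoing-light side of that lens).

-8.55 cm

Lens 1: 1/d_i1 = 1/f_1 - 1/d_o1 = 1/(-22.5) - 1/64 = -0.06007 cm^-1, so d_i1 = -16.647 cm.
With d_i1 < 0 the first image is virtual and lies on the object side; the object distance for lens 2 is d_o2 = 42.5 - (-16.647) = 59.147 cm.
Lens 2: 1/d_i2 = 1/f_2 - 1/d_o2 = 1/(-10) - 1/(59.147) = -0.11691 cm^-1, so d_i2 = -8.554 cm.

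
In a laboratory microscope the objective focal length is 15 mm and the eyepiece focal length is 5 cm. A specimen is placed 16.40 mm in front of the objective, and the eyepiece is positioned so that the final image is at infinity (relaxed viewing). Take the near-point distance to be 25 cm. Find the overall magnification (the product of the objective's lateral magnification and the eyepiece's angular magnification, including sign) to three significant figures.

Convert to cm: f_obj = 15 mm = 1.5 cm; d_o = 16.40 mm = 1.64 cm.
Objective: 1/d_i = 1/f_obj - 1/d_o = 1/1.5 - 1/1.64 = 0.05691 cm^-1, so d_i = 17.571 cm.
m_obj = -d_i/d_o = -17.571/1.64 = -10.714.
Eyepiece angular magnification (image at infinity): M_eye = D/f_e = 25/5 = 5.000.
Overall M = m_obj x M_eye = (-10.714)(5.000) = -53.57.

-53.6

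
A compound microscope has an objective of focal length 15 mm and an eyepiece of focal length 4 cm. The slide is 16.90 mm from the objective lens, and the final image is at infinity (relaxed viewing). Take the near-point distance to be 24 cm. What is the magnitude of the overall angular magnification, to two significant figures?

Convert to cm: f_obj = 15 mm = 1.5 cm; d_o = 16.90 mm = 1.69 cm.
Objective: 1/d_i = 1/f_obj - 1/d_o = 1/1.5 - 1/1.69 = 0.07495 cm^-1, so d_i = 13.342 cm.
m_obj = -d_i/d_o = -13.342/1.69 = -7.895.
Eyepiece angular magnification (image at infinity): M_eye = D/f_e = 24/4 = 6.000.
Overall M = m_obj x M_eye = (-7.895)(6.000) = -47.37.
|M| = 47.37.

47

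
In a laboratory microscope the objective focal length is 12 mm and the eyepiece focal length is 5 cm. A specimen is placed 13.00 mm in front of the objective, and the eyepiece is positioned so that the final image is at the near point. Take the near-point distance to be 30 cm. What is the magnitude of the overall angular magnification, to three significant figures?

Convert to cm: f_obj = 12 mm = 1.2 cm; d_o = 13.00 mm = 1.30 cm.
Objective: 1/d_i = 1/f_obj - 1/d_o = 1/1.2 - 1/1.30 = 0.06410 cm^-1, so d_i = 15.600 cm.
m_obj = -d_i/d_o = -15.600/1.30 = -12.000.
Eyepiece angular magnification (image at near point): M_eye = 1 + D/f_e = 1 + 30/5 = 7.000.
Overall M = m_obj x M_eye = (-12.000)(7.000) = -84.00.
|M| = 84.00.

84.0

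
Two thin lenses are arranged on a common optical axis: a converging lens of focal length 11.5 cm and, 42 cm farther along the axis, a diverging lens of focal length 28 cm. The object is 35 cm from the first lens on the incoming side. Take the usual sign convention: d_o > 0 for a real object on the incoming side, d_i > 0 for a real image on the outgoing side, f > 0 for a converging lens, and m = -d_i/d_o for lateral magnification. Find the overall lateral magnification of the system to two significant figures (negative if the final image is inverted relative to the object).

Applying the thin-lens equation to the first lens, 1/11.5 = 1/35 + 1/d_i1, which gives d_i1 = 17.128 cm.
Its lateral magnification is m_1 = -d_i1/d_o1 = -(17.128)/35 = -0.4894.
The intermediate image is 17.128 cm to the right of lens 1, so d_o2 = L - d_i1 = 42 - 17.128 = 24.872 cm.
Applying the thin-lens equation again with f_2 = -28 cm and d_o2 = 24.872 cm gives d_i2 = -13.172 cm.
m_2 = -(-13.172)/(24.872) = 0.5296.
Total m = m_1 x m_2 = (-0.4894)(0.5296) = -0.2592.

-0.26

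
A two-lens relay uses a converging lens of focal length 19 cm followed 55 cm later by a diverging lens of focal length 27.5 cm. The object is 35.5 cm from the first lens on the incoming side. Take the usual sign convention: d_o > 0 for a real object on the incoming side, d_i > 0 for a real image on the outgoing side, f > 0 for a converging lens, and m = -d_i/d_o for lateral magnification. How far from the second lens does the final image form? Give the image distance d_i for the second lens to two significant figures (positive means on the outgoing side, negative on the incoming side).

-9.3 cm

First lens: d_i1 = 1/(1/19 - 1/35.5) = 40.879 cm.
The intermediate image is 40.879 cm to the right of lens 1, so d_o2 = L - d_i1 = 55 - 40.879 = 14.121 cm.
Second lens: d_i2 = 1/(1/(-27.5) - 1/(14.121)) = -9.330 cm.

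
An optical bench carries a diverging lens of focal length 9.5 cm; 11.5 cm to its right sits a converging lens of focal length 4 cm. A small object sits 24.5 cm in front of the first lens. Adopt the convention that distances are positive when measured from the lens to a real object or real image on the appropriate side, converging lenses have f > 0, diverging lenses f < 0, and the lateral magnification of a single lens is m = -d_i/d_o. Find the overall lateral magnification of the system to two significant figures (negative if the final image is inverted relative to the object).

-0.078

First lens: d_i1 = 1/(1/(-9.5) - 1/24.5) = -6.846 cm.
m_1 = -(-6.846)/24.5 = 0.2794.
With d_i1 < 0 the first image is virtual and lies on the object side; the object distance for lens 2 is d_o2 = 11.5 - (-6.846) = 18.346 cm.
Second lens: d_i2 = 1/(1/4 - 1/(18.346)) = 5.115 cm.
m_2 = -(5.115)/(18.346) = -0.2788.
Total m = m_1 x m_2 = (0.2794)(-0.2788) = -0.0779.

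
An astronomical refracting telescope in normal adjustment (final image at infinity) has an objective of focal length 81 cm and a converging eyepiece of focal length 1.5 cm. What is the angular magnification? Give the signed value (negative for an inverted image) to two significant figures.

M = -f_obj/f_eye = -81/(1.5) = -54.000.

-54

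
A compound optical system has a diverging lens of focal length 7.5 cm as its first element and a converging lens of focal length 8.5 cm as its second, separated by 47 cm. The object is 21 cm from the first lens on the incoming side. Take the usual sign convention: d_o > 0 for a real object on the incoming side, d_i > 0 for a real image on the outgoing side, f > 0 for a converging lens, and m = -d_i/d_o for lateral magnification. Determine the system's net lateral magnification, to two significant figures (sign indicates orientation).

-0.051

Applying the thin-lens equation to the first lens, 1/(-7.5) = 1/21 + 1/d_i1, which gives d_i1 = -5.526 cm.
Its lateral magnification is m_1 = -d_i1/d_o1 = -(-5.526)/21 = 0.2632.
The intermediate image is virtual, 5.526 cm to the left of lens 1, so d_o2 = L - d_i1 = 47 - (-5.526) = 52.526 cm.
Applying the thin-lens equation again with f_2 = 8.5 cm and d_o2 = 52.526 cm gives d_i2 = 10.141 cm.
m_2 = -(10.141)/(52.526) = -0.1931.
The system's lateral magnification is m_1 m_2 = (0.2632)(-0.1931) = -0.0508.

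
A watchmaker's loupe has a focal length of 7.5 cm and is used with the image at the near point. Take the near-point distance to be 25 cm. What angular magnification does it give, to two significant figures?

M = 1 + D/f = 1 + 25/7.5 = 4.333.

4.3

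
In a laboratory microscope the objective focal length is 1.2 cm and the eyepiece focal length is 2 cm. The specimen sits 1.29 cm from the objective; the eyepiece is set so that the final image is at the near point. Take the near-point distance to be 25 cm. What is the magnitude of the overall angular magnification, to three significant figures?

Objective: 1/d_i = 1/f_obj - 1/d_o = 1/1.2 - 1/1.29 = 0.05814 cm^-1, so d_i = 17.200 cm.
m_obj = -d_i/d_o = -17.200/1.29 = -13.333.
Eyepiece angular magnification (image at near point): M_eye = 1 + D/f_e = 1 + 25/2 = 13.500.
Overall M = m_obj x M_eye = (-13.333)(13.500) = -180.00.
|M| = 180.00.

180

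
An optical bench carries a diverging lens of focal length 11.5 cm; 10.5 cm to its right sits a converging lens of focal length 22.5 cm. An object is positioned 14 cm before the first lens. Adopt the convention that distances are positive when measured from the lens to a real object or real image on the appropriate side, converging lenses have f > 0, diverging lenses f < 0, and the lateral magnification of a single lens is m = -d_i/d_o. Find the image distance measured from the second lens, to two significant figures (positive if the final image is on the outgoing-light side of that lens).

Applying the thin-lens equation to the first lens, 1/(-11.5) = 1/14 + 1/d_i1, which gives d_i1 = -6.314 cm.
With d_i1 < 0 the first image is virtual and lies on the object side; the object distance for lens 2 is d_o2 = 10.5 - (-6.314) = 16.814 cm.
Applying the thin-lens equation again with f_2 = 22.5 cm and d_o2 = 16.814 cm gives d_i2 = -66.530 cm.

-67 cm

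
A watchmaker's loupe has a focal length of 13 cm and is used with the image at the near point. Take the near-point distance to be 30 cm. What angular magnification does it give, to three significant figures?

M = 1 + D/f = 1 + 30/13 = 3.308.

3.31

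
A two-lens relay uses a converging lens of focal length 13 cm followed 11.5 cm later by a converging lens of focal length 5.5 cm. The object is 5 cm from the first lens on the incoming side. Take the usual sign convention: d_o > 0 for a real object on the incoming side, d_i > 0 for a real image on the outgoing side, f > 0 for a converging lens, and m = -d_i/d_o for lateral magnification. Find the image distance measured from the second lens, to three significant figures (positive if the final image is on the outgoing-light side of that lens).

7.64 cm

Applying the thin-lens equation to the first lens, 1/13 = 1/5 + 1/d_i1, which gives d_i1 = -8.125 cm.
The intermediate image is virtual, 8.125 cm to the left of lens 1, so d_o2 = L - d_i1 = 11.5 - (-8.125) = 19.625 cm.
Applying the thin-lens equation again with f_2 = 5.5 cm and d_o2 = 19.625 cm gives d_i2 = 7.642 cm.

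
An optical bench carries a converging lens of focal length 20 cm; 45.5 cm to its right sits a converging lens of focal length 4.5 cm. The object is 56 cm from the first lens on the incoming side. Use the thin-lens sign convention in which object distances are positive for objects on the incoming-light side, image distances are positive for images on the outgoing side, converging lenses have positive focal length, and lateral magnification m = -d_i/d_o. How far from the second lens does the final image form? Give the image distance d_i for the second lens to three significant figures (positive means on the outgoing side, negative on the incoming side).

6.55 cm

Applying the thin-lens equation to the first lens, 1/20 = 1/56 + 1/d_i1, which gives d_i1 = 31.111 cm.
That image sits 14.389 cm in front of the second lens, so d_o2 = 14.389 cm.
Applying the thin-lens equation again with f_2 = 4.5 cm and d_o2 = 14.389 cm gives d_i2 = 6.548 cm.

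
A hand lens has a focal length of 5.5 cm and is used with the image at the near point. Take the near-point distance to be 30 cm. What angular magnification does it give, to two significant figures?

M = 1 + D/f = 1 + 30/5.5 = 6.455.

6.5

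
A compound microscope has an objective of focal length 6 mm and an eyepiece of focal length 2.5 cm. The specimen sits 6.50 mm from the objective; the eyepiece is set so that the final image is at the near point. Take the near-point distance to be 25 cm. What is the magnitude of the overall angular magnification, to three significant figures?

132

Convert to cm: f_obj = 6 mm = 0.6 cm; d_o = 6.50 mm = 0.65 cm.
Objective: 1/d_i = 1/f_obj - 1/d_o = 1/0.6 - 1/0.65 = 0.12821 cm^-1, so d_i = 7.800 cm.
m_obj = -d_i/d_o = -7.800/0.65 = -12.000.
Eyepiece angular magnification (image at near point): M_eye = 1 + D/f_e = 1 + 25/2.5 = 11.000.
Overall M = m_obj x M_eye = (-12.000)(11.000) = -132.00.
|M| = 132.00.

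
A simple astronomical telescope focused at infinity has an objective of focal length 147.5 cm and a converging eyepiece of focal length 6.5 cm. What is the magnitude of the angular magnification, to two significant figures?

|M| = f_obj/|f_eye| = 147.5/6.5 = 22.692.

23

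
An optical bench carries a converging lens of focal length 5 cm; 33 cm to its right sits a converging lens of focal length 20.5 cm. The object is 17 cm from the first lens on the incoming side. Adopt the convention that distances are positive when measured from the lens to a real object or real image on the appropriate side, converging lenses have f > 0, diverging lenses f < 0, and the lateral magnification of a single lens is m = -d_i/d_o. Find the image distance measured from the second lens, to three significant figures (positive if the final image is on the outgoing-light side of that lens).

First lens: d_i1 = 1/(1/5 - 1/17) = 7.083 cm.
Object distance for lens 2: d_o2 = 33 - 7.083 = 25.917 cm.
Second lens: d_i2 = 1/(1/20.5 - 1/(25.917)) = 98.085 cm.

98.1 cm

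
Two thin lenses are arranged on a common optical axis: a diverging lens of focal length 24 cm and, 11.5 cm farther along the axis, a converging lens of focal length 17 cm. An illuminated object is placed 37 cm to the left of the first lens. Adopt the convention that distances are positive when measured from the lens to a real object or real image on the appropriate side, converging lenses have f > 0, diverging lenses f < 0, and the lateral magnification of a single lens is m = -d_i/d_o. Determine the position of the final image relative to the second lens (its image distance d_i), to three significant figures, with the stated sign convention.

Applying the thin-lens equation to the first lens, 1/(-24) = 1/37 + 1/d_i1, which gives d_i1 = -14.557 cm.
The intermediate image is virtual, 14.557 cm to the left of lens 1, so d_o2 = L - d_i1 = 11.5 - (-14.557) = 26.057 cm.
Applying the thin-lens equation again with f_2 = 17 cm and d_o2 = 26.057 cm gives d_i2 = 48.908 cm.

48.9 cm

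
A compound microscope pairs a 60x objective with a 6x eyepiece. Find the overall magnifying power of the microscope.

360

The overall magnification of a compound microscope is the product of the objective and eyepiece magnifications:
M = M_obj x M_eye = 60 x 6 = 360.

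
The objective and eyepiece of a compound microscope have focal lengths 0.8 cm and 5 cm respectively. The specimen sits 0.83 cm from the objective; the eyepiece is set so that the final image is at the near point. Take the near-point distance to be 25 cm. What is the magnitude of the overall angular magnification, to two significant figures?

160

Objective: 1/d_i = 1/f_obj - 1/d_o = 1/0.8 - 1/0.83 = 0.04518 cm^-1, so d_i = 22.133 cm.
m_obj = -d_i/d_o = -22.133/0.83 = -26.667.
Eyepiece angular magnification (image at near point): M_eye = 1 + D/f_e = 1 + 25/5 = 6.000.
Overall M = m_obj x M_eye = (-26.667)(6.000) = -160.00.
|M| = 160.00.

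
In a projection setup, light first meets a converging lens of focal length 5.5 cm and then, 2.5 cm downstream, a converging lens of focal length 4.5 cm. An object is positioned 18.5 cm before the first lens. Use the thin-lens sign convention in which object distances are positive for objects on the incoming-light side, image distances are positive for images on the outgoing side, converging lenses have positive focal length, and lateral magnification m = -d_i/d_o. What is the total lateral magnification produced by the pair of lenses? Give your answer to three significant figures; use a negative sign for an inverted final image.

-0.194

First lens: d_i1 = 1/(1/5.5 - 1/18.5) = 7.827 cm.
m_1 = -(7.827)/18.5 = -0.4231.
This image would form 7.827 cm past lens 1, i.e. 5.327 cm beyond lens 2, so it is a virtual object for lens 2: d_o2 = 2.5 - 7.827 = -5.327 cm.
Second lens: d_i2 = 1/(1/4.5 - 1/(-5.327)) = 2.439 cm.
m_2 = -(2.439)/(-5.327) = 0.4579.
Overall magnification: m = m_1 m_2 = -0.1937.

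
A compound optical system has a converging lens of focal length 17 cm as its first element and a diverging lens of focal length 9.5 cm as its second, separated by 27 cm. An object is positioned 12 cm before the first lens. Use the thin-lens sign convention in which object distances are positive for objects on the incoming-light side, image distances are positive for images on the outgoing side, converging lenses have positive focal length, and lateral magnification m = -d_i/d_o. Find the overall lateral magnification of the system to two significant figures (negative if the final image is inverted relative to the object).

0.42

First lens: d_i1 = 1/(1/17 - 1/12) = -40.800 cm.
m_1 = -(-40.800)/12 = 3.4000.
The intermediate image is virtual, 40.800 cm to the left of lens 1, so d_o2 = L - d_i1 = 27 - (-40.800) = 67.800 cm.
Second lens: d_i2 = 1/(1/(-9.5) - 1/(67.800)) = -8.332 cm.
m_2 = -(-8.332)/(67.800) = 0.1229.
Total m = m_1 x m_2 = (3.4000)(0.1229) = 0.4179.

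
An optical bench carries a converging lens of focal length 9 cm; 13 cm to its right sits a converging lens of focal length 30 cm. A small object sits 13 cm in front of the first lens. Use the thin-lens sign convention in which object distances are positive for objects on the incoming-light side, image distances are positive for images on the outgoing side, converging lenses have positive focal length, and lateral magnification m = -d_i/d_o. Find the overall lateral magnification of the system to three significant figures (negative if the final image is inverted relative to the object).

-1.46

Applying the thin-lens equation to the first lens, 1/9 = 1/13 + 1/d_i1, which gives d_i1 = 29.250 cm.
Its lateral magnification is m_1 = -d_i1/d_o1 = -(29.250)/13 = -2.2500.
Since 29.250 cm > 13 cm, the first image lies past the second lens and serves as a virtual object: d_o2 = L - d_i1 = -16.250 cm.
Applying the thin-lens equation again with f_2 = 30 cm and d_o2 = -16.250 cm gives d_i2 = 10.541 cm.
m_2 = -(10.541)/(-16.250) = 0.6486.
Overall magnification: m = m_1 m_2 = -1.4595.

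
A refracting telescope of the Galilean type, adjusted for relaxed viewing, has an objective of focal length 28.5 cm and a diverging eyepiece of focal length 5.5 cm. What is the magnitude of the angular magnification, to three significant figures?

|M| = f_obj/|f_eye| = 28.5/5.5 = 5.182.

5.18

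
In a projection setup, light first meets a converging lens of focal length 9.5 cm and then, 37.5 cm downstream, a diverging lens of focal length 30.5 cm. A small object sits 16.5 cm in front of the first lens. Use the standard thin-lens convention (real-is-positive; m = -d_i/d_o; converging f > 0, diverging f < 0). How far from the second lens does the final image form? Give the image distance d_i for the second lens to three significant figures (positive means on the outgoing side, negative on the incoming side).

Lens 1: 1/d_i1 = 1/f_1 - 1/d_o1 = 1/9.5 - 1/16.5 = 0.04466 cm^-1, so d_i1 = 22.393 cm.
That image sits 15.107 cm in front of the second lens, so d_o2 = 15.107 cm.
Lens 2: 1/d_i2 = 1/f_2 - 1/d_o2 = 1/(-30.5) - 1/(15.107) = -0.09898 cm^-1, so d_i2 = -10.103 cm.

-10.1 cm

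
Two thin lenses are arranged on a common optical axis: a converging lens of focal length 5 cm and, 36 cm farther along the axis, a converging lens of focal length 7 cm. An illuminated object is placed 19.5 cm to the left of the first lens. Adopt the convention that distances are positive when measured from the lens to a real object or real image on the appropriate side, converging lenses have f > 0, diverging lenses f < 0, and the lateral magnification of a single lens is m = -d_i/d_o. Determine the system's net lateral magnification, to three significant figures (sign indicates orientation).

Lens 1: 1/d_i1 = 1/f_1 - 1/d_o1 = 1/5 - 1/19.5 = 0.14872 cm^-1, so d_i1 = 6.724 cm.
m_1 = -(6.724)/19.5 = -0.3448.
The intermediate image is 6.724 cm to the right of lens 1, so d_o2 = L - d_i1 = 36 - 6.724 = 29.276 cm.
Lens 2: 1/d_i2 = 1/f_2 - 1/d_o2 = 1/7 - 1/(29.276) = 0.10870 cm^-1, so d_i2 = 9.200 cm.
m_2 = -(9.200)/(29.276) = -0.3142.
Overall magnification: m = m_1 m_2 = 0.1084.

0.108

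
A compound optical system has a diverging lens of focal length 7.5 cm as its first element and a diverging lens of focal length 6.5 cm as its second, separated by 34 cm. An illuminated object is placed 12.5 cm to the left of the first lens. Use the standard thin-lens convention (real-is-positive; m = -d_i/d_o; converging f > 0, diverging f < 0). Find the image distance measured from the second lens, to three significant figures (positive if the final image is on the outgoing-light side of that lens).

Applying the thin-lens equation to the first lens, 1/(-7.5) = 1/12.5 + 1/d_i1, which gives d_i1 = -4.688 cm.
With d_i1 < 0 the first image is virtual and lies on the object side; the object distance for lens 2 is d_o2 = 34 - (-4.688) = 38.688 cm.
Applying the thin-lens equation again with f_2 = -6.5 cm and d_o2 = 38.688 cm gives d_i2 = -5.565 cm.

-5.57 cm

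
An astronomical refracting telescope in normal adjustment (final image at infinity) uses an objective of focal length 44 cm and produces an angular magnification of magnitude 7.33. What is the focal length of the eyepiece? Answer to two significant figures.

6.0 cm

|M| = f_obj/f_eye, so f_eye = f_obj/|M| = 44/7.33 = 6.003 cm.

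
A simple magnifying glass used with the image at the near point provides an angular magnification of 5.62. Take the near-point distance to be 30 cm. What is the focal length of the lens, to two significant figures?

For the image at the near point, M = 1 + D/f.
f = D/(M - 1) = 30/(5.62 - 1) = 6.494 cm.

6.5 cm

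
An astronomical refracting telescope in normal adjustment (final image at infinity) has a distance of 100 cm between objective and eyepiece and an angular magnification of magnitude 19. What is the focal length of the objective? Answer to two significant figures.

In normal adjustment the tube length equals f_obj + f_eye and |M| = f_obj/f_eye.
So f_obj = 19 f_eye and 19 f_eye + f_eye = 100 cm, giving f_eye = 100/20 = 5.000 cm and f_obj = 95.000 cm.

95 cm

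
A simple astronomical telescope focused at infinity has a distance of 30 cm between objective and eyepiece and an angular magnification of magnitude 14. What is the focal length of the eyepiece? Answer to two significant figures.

2.0 cm

In normal adjustment the tube length equals f_obj + f_eye and |M| = f_obj/f_eye.
So f_obj = 14 f_eye and 14 f_eye + f_eye = 30 cm, giving f_eye = 30/15 = 2.000 cm and f_obj = 28.000 cm.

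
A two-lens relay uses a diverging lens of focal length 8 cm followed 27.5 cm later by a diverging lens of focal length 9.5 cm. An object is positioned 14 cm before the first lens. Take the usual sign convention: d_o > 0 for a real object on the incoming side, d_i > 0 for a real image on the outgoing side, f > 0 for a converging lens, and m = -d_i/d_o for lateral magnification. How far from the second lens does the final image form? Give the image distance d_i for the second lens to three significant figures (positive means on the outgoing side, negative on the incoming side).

First lens: d_i1 = 1/(1/(-8) - 1/14) = -5.091 cm.
With d_i1 < 0 the first image is virtual and lies on the object side; the object distance for lens 2 is d_o2 = 27.5 - (-5.091) = 32.591 cm.
Second lens: d_i2 = 1/(1/(-9.5) - 1/(32.591)) = -7.356 cm.

-7.36 cm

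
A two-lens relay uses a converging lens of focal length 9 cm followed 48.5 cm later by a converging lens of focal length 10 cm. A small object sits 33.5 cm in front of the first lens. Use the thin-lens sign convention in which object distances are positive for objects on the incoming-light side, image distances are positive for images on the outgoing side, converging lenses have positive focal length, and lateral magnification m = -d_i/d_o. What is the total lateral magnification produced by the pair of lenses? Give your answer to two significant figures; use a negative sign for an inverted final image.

First lens: d_i1 = 1/(1/9 - 1/33.5) = 12.306 cm.
m_1 = -(12.306)/33.5 = -0.3673.
Object distance for lens 2: d_o2 = 48.5 - 12.306 = 36.194 cm.
Second lens: d_i2 = 1/(1/10 - 1/(36.194)) = 13.818 cm.
m_2 = -(13.818)/(36.194) = -0.3818.
The system's lateral magnification is m_1 m_2 = (-0.3673)(-0.3818) = 0.1402.

0.14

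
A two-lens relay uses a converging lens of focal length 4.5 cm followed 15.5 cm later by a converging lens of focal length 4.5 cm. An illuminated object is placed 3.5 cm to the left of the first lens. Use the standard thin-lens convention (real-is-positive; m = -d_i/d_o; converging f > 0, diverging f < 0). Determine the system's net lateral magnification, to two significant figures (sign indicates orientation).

First lens: d_i1 = 1/(1/4.5 - 1/3.5) = -15.750 cm.
m_1 = -(-15.750)/3.5 = 4.5000.
With d_i1 < 0 the first image is virtual and lies on the object side; the object distance for lens 2 is d_o2 = 15.5 - (-15.750) = 31.250 cm.
Second lens: d_i2 = 1/(1/4.5 - 1/(31.250)) = 5.257 cm.
m_2 = -(5.257)/(31.250) = -0.1682.
Overall magnification: m = m_1 m_2 = -0.7570.

-0.76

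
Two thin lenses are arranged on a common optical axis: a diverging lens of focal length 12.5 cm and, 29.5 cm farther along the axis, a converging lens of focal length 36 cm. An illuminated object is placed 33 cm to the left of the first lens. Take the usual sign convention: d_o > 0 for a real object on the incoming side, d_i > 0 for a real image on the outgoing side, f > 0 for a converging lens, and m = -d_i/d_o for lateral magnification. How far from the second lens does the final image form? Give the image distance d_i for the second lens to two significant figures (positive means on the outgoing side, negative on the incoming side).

Applying the thin-lens equation to the first lens, 1/(-12.5) = 1/33 + 1/d_i1, which gives d_i1 = -9.066 cm.
With d_i1 < 0 the first image is virtual and lies on the object side; the object distance for lens 2 is d_o2 = 29.5 - (-9.066) = 38.566 cm.
Applying the thin-lens equation again with f_2 = 36 cm and d_o2 = 38.566 cm gives d_i2 = 541.079 cm.

540 cm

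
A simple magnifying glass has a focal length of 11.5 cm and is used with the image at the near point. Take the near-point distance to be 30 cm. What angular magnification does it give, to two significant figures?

M = 1 + D/f = 1 + 30/11.5 = 3.609.

3.6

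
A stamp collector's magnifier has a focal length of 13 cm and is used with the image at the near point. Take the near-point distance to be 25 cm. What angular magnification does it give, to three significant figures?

2.92

M = 1 + D/f = 1 + 25/13 = 2.923.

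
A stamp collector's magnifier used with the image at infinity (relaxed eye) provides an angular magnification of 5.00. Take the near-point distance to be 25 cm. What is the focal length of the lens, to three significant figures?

For the image at infinity, M = D/f.
f = D/M = 25/5.0 = 5.000 cm.

5.00 cm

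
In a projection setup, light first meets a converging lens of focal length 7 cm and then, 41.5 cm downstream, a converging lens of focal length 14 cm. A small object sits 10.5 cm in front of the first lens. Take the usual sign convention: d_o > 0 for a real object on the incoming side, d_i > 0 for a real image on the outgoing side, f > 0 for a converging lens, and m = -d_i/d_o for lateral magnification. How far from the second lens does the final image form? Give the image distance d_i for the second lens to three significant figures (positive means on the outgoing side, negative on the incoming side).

Lens 1: 1/d_i1 = 1/f_1 - 1/d_o1 = 1/7 - 1/10.5 = 0.04762 cm^-1, so d_i1 = 21.000 cm.
That image sits 20.500 cm in front of the second lens, so d_o2 = 20.500 cm.
Lens 2: 1/d_i2 = 1/f_2 - 1/d_o2 = 1/14 - 1/(20.500) = 0.02265 cm^-1, so d_i2 = 44.154 cm.

44.2 cm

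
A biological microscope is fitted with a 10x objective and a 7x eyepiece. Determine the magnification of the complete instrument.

The overall magnification of a compound microscope is the product of the objective and eyepiece magnifications:
M = M_obj x M_eye = 10 x 7 = 70.

70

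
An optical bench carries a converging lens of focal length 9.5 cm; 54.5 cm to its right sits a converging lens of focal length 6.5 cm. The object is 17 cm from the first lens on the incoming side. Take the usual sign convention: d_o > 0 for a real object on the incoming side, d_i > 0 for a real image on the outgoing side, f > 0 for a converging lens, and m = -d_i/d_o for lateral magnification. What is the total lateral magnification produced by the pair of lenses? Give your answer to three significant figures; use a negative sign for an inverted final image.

Lens 1: 1/d_i1 = 1/f_1 - 1/d_o1 = 1/9.5 - 1/17 = 0.04644 cm^-1, so d_i1 = 21.533 cm.
m_1 = -(21.533)/17 = -1.2667.
Object distance for lens 2: d_o2 = 54.5 - 21.533 = 32.967 cm.
Lens 2: 1/d_i2 = 1/f_2 - 1/d_o2 = 1/6.5 - 1/(32.967) = 0.12351 cm^-1, so d_i2 = 8.096 cm.
m_2 = -(8.096)/(32.967) = -0.2456.
The system's lateral magnification is m_1 m_2 = (-1.2667)(-0.2456) = 0.3111.

0.311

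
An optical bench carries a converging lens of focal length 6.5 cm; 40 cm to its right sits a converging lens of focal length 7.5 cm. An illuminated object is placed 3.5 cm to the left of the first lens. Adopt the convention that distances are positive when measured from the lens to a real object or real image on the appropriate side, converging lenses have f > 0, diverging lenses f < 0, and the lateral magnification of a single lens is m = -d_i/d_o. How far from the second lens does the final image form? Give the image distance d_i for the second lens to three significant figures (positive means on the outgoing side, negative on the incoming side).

First lens: d_i1 = 1/(1/6.5 - 1/3.5) = -7.583 cm.
The intermediate image is virtual, 7.583 cm to the left of lens 1, so d_o2 = L - d_i1 = 40 - (-7.583) = 47.583 cm.
Second lens: d_i2 = 1/(1/7.5 - 1/(47.583)) = 8.903 cm.

8.90 cm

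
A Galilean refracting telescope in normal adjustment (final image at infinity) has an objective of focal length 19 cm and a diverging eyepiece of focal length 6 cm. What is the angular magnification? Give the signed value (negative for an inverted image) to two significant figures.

3.2

M = -f_obj/f_eye = -19/(-6) = 3.167.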